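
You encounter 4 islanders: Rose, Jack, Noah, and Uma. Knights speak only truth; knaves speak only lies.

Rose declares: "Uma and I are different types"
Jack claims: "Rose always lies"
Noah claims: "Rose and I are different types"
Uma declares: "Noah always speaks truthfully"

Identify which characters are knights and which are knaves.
Rose is a knave.
Jack is a knight.
Noah is a knave.
Uma is a knave.

Verification:
- Rose (knave) says "Uma and I are different types" - this is FALSE (a lie) because Rose is a knave and Uma is a knave.
- Jack (knight) says "Rose always lies" - this is TRUE because Rose is a knave.
- Noah (knave) says "Rose and I are different types" - this is FALSE (a lie) because Noah is a knave and Rose is a knave.
- Uma (knave) says "Noah always speaks truthfully" - this is FALSE (a lie) because Noah is a knave.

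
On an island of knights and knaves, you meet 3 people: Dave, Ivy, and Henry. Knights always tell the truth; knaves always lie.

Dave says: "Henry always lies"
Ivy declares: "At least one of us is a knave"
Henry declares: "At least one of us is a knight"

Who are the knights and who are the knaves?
Dave is a knave.
Ivy is a knight.
Henry is a knight.

Verification:
- Dave (knave) says "Henry always lies" - this is FALSE (a lie) because Henry is a knight.
- Ivy (knight) says "At least one of us is a knave" - this is TRUE because Dave is a knave.
- Henry (knight) says "At least one of us is a knight" - this is TRUE because Ivy and Henry are knights.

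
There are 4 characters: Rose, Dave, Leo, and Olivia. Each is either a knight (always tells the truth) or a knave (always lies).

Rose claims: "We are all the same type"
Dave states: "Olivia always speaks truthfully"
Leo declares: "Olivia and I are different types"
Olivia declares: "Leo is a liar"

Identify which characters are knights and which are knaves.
Rose is a knave.
Dave is a knave.
Leo is a knight.
Olivia is a knave.

Verification:
- Rose (knave) says "We are all the same type" - this is FALSE (a lie) because Leo is a knight and Rose, Dave, and Olivia are knaves.
- Dave (knave) says "Olivia always speaks truthfully" - this is FALSE (a lie) because Olivia is a knave.
- Leo (knight) says "Olivia and I are different types" - this is TRUE because Leo is a knight and Olivia is a knave.
- Olivia (knave) says "Leo is a liar" - this is FALSE (a lie) because Leo is a knight.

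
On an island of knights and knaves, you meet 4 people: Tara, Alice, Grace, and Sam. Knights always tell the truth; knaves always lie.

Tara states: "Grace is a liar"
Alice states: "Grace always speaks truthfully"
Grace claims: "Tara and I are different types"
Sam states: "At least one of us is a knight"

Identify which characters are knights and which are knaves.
Tara is a knave.
Alice is a knight.
Grace is a knight.
Sam is a knight.

Verification:
- Tara (knave) says "Grace is a liar" - this is FALSE (a lie) because Grace is a knight.
- Alice (knight) says "Grace always speaks truthfully" - this is TRUE because Grace is a knight.
- Grace (knight) says "Tara and I are different types" - this is TRUE because Grace is a knight and Tara is a knave.
- Sam (knight) says "At least one of us is a knight" - this is TRUE because Alice, Grace, and Sam are knights.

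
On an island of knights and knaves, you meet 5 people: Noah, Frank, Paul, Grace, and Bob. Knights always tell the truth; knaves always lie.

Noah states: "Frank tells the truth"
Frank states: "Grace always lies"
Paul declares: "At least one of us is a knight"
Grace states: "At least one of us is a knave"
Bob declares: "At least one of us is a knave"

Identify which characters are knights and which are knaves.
Noah is a knave.
Frank is a knave.
Paul is a knight.
Grace is a knight.
Bob is a knight.

Verification:
- Noah (knave) says "Frank tells the truth" - this is FALSE (a lie) because Frank is a knave.
- Frank (knave) says "Grace always lies" - this is FALSE (a lie) because Grace is a knight.
- Paul (knight) says "At least one of us is a knight" - this is TRUE because Paul, Grace, and Bob are knights.
- Grace (knight) says "At least one of us is a knave" - this is TRUE because Noah and Frank are knaves.
- Bob (knight) says "At least one of us is a knave" - this is TRUE because Noah and Frank are knaves.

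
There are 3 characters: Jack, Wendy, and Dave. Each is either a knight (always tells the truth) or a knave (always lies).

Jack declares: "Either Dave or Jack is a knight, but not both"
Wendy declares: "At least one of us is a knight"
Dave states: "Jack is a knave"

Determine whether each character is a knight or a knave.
Jack is a knight.
Wendy is a knight.
Dave is a knave.

Verification:
- Jack (knight) says "Either Dave or Jack is a knight, but not both" - this is TRUE because Dave is a knave and Jack is a knight.
- Wendy (knight) says "At least one of us is a knight" - this is TRUE because Jack and Wendy are knights.
- Dave (knave) says "Jack is a knave" - this is FALSE (a lie) because Jack is a knight.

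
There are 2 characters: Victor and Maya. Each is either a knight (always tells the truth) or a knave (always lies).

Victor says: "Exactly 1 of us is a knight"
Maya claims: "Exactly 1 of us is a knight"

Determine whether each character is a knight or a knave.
Victor is a knave.
Maya is a knave.

Verification:
- Victor (knave) says "Exactly 1 of us is a knight" - this is FALSE (a lie) because there are 0 knights.
- Maya (knave) says "Exactly 1 of us is a knight" - this is FALSE (a lie) because there are 0 knights.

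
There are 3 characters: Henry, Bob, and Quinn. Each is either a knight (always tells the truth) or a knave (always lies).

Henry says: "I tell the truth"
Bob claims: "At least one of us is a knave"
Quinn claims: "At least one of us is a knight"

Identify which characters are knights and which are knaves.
Henry is a knave.
Bob is a knight.
Quinn is a knight.

Verification:
- Henry (knave) says "I tell the truth" - this is FALSE (a lie) because Henry is a knave.
- Bob (knight) says "At least one of us is a knave" - this is TRUE because Henry is a knave.
- Quinn (knight) says "At least one of us is a knight" - this is TRUE because Bob and Quinn are knights.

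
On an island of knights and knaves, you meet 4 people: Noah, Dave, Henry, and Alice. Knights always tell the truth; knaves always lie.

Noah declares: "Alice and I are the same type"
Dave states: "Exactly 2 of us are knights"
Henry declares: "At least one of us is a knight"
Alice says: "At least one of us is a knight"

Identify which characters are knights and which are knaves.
Noah is a knight.
Dave is a knave.
Henry is a knight.
Alice is a knight.

Verification:
- Noah (knight) says "Alice and I are the same type" - this is TRUE because Noah is a knight and Alice is a knight.
- Dave (knave) says "Exactly 2 of us are knights" - this is FALSE (a lie) because there are 3 knights.
- Henry (knight) says "At least one of us is a knight" - this is TRUE because Noah, Henry, and Alice are knights.
- Alice (knight) says "At least one of us is a knight" - this is TRUE because Noah, Henry, and Alice are knights.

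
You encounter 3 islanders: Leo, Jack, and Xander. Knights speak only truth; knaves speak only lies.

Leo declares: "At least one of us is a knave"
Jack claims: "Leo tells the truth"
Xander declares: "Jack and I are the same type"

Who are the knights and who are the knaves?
Leo is a knight.
Jack is a knight.
Xander is a knave.

Verification:
- Leo (knight) says "At least one of us is a knave" - this is TRUE because Xander is a knave.
- Jack (knight) says "Leo tells the truth" - this is TRUE because Leo is a knight.
- Xander (knave) says "Jack and I are the same type" - this is FALSE (a lie) because Xander is a knave and Jack is a knight.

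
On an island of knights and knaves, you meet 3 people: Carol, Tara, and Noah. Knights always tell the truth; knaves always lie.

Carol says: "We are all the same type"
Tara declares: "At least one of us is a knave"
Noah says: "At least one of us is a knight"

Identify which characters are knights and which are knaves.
Carol is a knave.
Tara is a knight.
Noah is a knight.

Verification:
- Carol (knave) says "We are all the same type" - this is FALSE (a lie) because Tara and Noah are knights and Carol is a knave.
- Tara (knight) says "At least one of us is a knave" - this is TRUE because Carol is a knave.
- Noah (knight) says "At least one of us is a knight" - this is TRUE because Tara and Noah are knights.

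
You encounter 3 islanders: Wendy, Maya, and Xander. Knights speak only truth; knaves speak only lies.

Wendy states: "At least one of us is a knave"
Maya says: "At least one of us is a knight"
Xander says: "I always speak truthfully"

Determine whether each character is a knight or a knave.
Wendy is a knight.
Maya is a knight.
Xander is a knave.

Verification:
- Wendy (knight) says "At least one of us is a knave" - this is TRUE because Xander is a knave.
- Maya (knight) says "At least one of us is a knight" - this is TRUE because Wendy and Maya are knights.
- Xander (knave) says "I always speak truthfully" - this is FALSE (a lie) because Xander is a knave.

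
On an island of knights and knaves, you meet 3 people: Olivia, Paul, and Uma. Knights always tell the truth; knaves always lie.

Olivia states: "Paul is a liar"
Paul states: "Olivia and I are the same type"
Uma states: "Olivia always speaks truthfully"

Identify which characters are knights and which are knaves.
Olivia is a knight.
Paul is a knave.
Uma is a knight.

Verification:
- Olivia (knight) says "Paul is a liar" - this is TRUE because Paul is a knave.
- Paul (knave) says "Olivia and I are the same type" - this is FALSE (a lie) because Paul is a knave and Olivia is a knight.
- Uma (knight) says "Olivia always speaks truthfully" - this is TRUE because Olivia is a knight.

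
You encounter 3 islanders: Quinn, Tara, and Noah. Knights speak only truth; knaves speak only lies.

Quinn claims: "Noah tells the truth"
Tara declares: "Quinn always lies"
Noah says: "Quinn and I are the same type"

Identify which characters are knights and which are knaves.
Quinn is a knight.
Tara is a knave.
Noah is a knight.

Verification:
- Quinn (knight) says "Noah tells the truth" - this is TRUE because Noah is a knight.
- Tara (knave) says "Quinn always lies" - this is FALSE (a lie) because Quinn is a knight.
- Noah (knight) says "Quinn and I are the same type" - this is TRUE because Noah is a knight and Quinn is a knight.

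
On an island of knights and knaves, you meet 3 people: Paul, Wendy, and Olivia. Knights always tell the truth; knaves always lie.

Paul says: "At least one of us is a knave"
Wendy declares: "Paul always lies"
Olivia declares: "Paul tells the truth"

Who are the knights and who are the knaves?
Paul is a knight.
Wendy is a knave.
Olivia is a knight.

Verification:
- Paul (knight) says "At least one of us is a knave" - this is TRUE because Wendy is a knave.
- Wendy (knave) says "Paul always lies" - this is FALSE (a lie) because Paul is a knight.
- Olivia (knight) says "Paul tells the truth" - this is TRUE because Paul is a knight.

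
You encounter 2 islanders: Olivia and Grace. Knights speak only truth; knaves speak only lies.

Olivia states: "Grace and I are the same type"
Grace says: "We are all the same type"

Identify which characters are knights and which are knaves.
Olivia is a knight.
Grace is a knight.

Verification:
- Olivia (knight) says "Grace and I are the same type" - this is TRUE because Olivia is a knight and Grace is a knight.
- Grace (knight) says "We are all the same type" - this is TRUE because Olivia and Grace are knights.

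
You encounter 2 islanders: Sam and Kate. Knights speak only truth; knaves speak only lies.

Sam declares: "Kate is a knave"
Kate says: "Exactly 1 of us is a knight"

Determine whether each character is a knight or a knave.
Sam is a knave.
Kate is a knight.

Verification:
- Sam (knave) says "Kate is a knave" - this is FALSE (a lie) because Kate is a knight.
- Kate (knight) says "Exactly 1 of us is a knight" - this is TRUE because there are 1 knights.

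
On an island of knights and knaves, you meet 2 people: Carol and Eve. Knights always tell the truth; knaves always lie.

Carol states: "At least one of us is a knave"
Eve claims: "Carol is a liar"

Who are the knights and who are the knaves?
Carol is a knight.
Eve is a knave.

Verification:
- Carol (knight) says "At least one of us is a knave" - this is TRUE because Eve is a knave.
- Eve (knave) says "Carol is a liar" - this is FALSE (a lie) because Carol is a knight.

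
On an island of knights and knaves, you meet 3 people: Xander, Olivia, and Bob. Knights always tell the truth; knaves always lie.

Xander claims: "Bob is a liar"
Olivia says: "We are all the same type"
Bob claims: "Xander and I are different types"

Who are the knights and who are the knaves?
Xander is a knave.
Olivia is a knave.
Bob is a knight.

Verification:
- Xander (knave) says "Bob is a liar" - this is FALSE (a lie) because Bob is a knight.
- Olivia (knave) says "We are all the same type" - this is FALSE (a lie) because Bob is a knight and Xander and Olivia are knaves.
- Bob (knight) says "Xander and I are different types" - this is TRUE because Bob is a knight and Xander is a knave.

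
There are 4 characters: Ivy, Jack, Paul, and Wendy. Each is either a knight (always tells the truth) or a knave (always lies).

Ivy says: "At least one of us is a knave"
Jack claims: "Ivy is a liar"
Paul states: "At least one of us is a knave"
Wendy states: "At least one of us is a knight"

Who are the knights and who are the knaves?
Ivy is a knight.
Jack is a knave.
Paul is a knight.
Wendy is a knight.

Verification:
- Ivy (knight) says "At least one of us is a knave" - this is TRUE because Jack is a knave.
- Jack (knave) says "Ivy is a liar" - this is FALSE (a lie) because Ivy is a knight.
- Paul (knight) says "At least one of us is a knave" - this is TRUE because Jack is a knave.
- Wendy (knight) says "At least one of us is a knight" - this is TRUE because Ivy, Paul, and Wendy are knights.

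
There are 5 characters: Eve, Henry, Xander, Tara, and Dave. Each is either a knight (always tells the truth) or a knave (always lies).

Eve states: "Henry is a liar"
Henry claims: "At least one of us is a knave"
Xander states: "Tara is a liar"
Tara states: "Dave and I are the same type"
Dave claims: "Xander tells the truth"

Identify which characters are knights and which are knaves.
Eve is a knave.
Henry is a knight.
Xander is a knight.
Tara is a knave.
Dave is a knight.

Verification:
- Eve (knave) says "Henry is a liar" - this is FALSE (a lie) because Henry is a knight.
- Henry (knight) says "At least one of us is a knave" - this is TRUE because Eve and Tara are knaves.
- Xander (knight) says "Tara is a liar" - this is TRUE because Tara is a knave.
- Tara (knave) says "Dave and I are the same type" - this is FALSE (a lie) because Tara is a knave and Dave is a knight.
- Dave (knight) says "Xander tells the truth" - this is TRUE because Xander is a knight.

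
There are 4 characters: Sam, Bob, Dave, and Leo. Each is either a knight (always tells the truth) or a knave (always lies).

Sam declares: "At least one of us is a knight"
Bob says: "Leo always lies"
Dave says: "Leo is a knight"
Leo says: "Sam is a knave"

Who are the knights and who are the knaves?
Sam is a knight.
Bob is a knight.
Dave is a knave.
Leo is a knave.

Verification:
- Sam (knight) says "At least one of us is a knight" - this is TRUE because Sam and Bob are knights.
- Bob (knight) says "Leo always lies" - this is TRUE because Leo is a knave.
- Dave (knave) says "Leo is a knight" - this is FALSE (a lie) because Leo is a knave.
- Leo (knave) says "Sam is a knave" - this is FALSE (a lie) because Sam is a knight.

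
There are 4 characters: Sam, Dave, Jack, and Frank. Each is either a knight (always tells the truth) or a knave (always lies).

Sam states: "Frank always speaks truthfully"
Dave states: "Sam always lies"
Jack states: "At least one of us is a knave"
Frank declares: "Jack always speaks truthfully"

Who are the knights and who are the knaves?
Sam is a knight.
Dave is a knave.
Jack is a knight.
Frank is a knight.

Verification:
- Sam (knight) says "Frank always speaks truthfully" - this is TRUE because Frank is a knight.
- Dave (knave) says "Sam always lies" - this is FALSE (a lie) because Sam is a knight.
- Jack (knight) says "At least one of us is a knave" - this is TRUE because Dave is a knave.
- Frank (knight) says "Jack always speaks truthfully" - this is TRUE because Jack is a knight.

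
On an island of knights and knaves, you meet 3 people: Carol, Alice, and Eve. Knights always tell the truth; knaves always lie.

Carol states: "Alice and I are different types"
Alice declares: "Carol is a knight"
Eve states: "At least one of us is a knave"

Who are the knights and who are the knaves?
Carol is a knave.
Alice is a knave.
Eve is a knight.

Verification:
- Carol (knave) says "Alice and I are different types" - this is FALSE (a lie) because Carol is a knave and Alice is a knave.
- Alice (knave) says "Carol is a knight" - this is FALSE (a lie) because Carol is a knave.
- Eve (knight) says "At least one of us is a knave" - this is TRUE because Carol and Alice are knaves.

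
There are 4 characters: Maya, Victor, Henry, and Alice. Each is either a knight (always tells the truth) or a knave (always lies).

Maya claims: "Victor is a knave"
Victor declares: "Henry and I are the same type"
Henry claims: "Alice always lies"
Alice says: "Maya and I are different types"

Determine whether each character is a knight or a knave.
Maya is a knave.
Victor is a knight.
Henry is a knight.
Alice is a knave.

Verification:
- Maya (knave) says "Victor is a knave" - this is FALSE (a lie) because Victor is a knight.
- Victor (knight) says "Henry and I are the same type" - this is TRUE because Victor is a knight and Henry is a knight.
- Henry (knight) says "Alice always lies" - this is TRUE because Alice is a knave.
- Alice (knave) says "Maya and I are different types" - this is FALSE (a lie) because Alice is a knave and Maya is a knave.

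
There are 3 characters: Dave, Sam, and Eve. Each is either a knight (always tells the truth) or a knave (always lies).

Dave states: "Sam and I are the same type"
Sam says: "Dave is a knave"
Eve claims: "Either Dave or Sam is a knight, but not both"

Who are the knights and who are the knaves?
Dave is a knave.
Sam is a knight.
Eve is a knight.

Verification:
- Dave (knave) says "Sam and I are the same type" - this is FALSE (a lie) because Dave is a knave and Sam is a knight.
- Sam (knight) says "Dave is a knave" - this is TRUE because Dave is a knave.
- Eve (knight) says "Either Dave or Sam is a knight, but not both" - this is TRUE because Dave is a knave and Sam is a knight.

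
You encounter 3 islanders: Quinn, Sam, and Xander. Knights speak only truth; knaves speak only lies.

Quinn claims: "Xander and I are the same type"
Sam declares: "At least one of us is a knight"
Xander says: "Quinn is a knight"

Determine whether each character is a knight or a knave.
Quinn is a knight.
Sam is a knight.
Xander is a knight.

Verification:
- Quinn (knight) says "Xander and I are the same type" - this is TRUE because Quinn is a knight and Xander is a knight.
- Sam (knight) says "At least one of us is a knight" - this is TRUE because Quinn, Sam, and Xander are knights.
- Xander (knight) says "Quinn is a knight" - this is TRUE because Quinn is a knight.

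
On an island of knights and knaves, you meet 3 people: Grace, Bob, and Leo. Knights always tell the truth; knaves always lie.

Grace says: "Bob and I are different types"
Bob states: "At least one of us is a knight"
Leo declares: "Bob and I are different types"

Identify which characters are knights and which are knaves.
Grace is a knave.
Bob is a knave.
Leo is a knave.

Verification:
- Grace (knave) says "Bob and I are different types" - this is FALSE (a lie) because Grace is a knave and Bob is a knave.
- Bob (knave) says "At least one of us is a knight" - this is FALSE (a lie) because no one is a knight.
- Leo (knave) says "Bob and I are different types" - this is FALSE (a lie) because Leo is a knave and Bob is a knave.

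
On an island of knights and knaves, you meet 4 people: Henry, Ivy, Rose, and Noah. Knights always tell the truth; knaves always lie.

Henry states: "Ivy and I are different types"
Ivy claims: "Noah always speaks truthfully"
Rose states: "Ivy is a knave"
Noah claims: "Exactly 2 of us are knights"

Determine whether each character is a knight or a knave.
Henry is a knave.
Ivy is a knave.
Rose is a knight.
Noah is a knave.

Verification:
- Henry (knave) says "Ivy and I are different types" - this is FALSE (a lie) because Henry is a knave and Ivy is a knave.
- Ivy (knave) says "Noah always speaks truthfully" - this is FALSE (a lie) because Noah is a knave.
- Rose (knight) says "Ivy is a knave" - this is TRUE because Ivy is a knave.
- Noah (knave) says "Exactly 2 of us are knights" - this is FALSE (a lie) because there are 1 knights.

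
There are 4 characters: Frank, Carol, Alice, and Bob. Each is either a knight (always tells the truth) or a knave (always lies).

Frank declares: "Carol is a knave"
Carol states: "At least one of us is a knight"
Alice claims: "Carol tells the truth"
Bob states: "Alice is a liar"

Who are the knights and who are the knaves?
Frank is a knave.
Carol is a knight.
Alice is a knight.
Bob is a knave.

Verification:
- Frank (knave) says "Carol is a knave" - this is FALSE (a lie) because Carol is a knight.
- Carol (knight) says "At least one of us is a knight" - this is TRUE because Carol and Alice are knights.
- Alice (knight) says "Carol tells the truth" - this is TRUE because Carol is a knight.
- Bob (knave) says "Alice is a liar" - this is FALSE (a lie) because Alice is a knight.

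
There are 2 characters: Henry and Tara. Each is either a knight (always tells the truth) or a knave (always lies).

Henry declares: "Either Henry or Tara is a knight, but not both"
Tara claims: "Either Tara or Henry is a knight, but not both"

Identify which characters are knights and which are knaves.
Henry is a knave.
Tara is a knave.

Verification:
- Henry (knave) says "Either Henry or Tara is a knight, but not both" - this is FALSE (a lie) because Henry is a knave and Tara is a knave.
- Tara (knave) says "Either Tara or Henry is a knight, but not both" - this is FALSE (a lie) because Tara is a knave and Henry is a knave.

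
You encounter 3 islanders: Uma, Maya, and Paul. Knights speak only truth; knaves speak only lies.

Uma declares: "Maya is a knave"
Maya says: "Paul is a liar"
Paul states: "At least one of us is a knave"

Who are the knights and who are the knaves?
Uma is a knight.
Maya is a knave.
Paul is a knight.

Verification:
- Uma (knight) says "Maya is a knave" - this is TRUE because Maya is a knave.
- Maya (knave) says "Paul is a liar" - this is FALSE (a lie) because Paul is a knight.
- Paul (knight) says "At least one of us is a knave" - this is TRUE because Maya is a knave.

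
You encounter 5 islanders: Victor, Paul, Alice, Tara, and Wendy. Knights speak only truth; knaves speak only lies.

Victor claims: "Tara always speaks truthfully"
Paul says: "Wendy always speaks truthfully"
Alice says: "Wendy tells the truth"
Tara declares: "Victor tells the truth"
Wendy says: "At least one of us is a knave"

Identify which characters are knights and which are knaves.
Victor is a knave.
Paul is a knight.
Alice is a knight.
Tara is a knave.
Wendy is a knight.

Verification:
- Victor (knave) says "Tara always speaks truthfully" - this is FALSE (a lie) because Tara is a knave.
- Paul (knight) says "Wendy always speaks truthfully" - this is TRUE because Wendy is a knight.
- Alice (knight) says "Wendy tells the truth" - this is TRUE because Wendy is a knight.
- Tara (knave) says "Victor tells the truth" - this is FALSE (a lie) because Victor is a knave.
- Wendy (knight) says "At least one of us is a knave" - this is TRUE because Victor and Tara are knaves.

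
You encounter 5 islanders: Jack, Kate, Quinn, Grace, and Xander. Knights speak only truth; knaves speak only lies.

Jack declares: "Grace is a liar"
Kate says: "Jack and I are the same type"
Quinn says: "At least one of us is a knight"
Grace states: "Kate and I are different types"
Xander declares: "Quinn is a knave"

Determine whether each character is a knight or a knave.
Jack is a knight.
Kate is a knave.
Quinn is a knight.
Grace is a knave.
Xander is a knave.

Verification:
- Jack (knight) says "Grace is a liar" - this is TRUE because Grace is a knave.
- Kate (knave) says "Jack and I are the same type" - this is FALSE (a lie) because Kate is a knave and Jack is a knight.
- Quinn (knight) says "At least one of us is a knight" - this is TRUE because Jack and Quinn are knights.
- Grace (knave) says "Kate and I are different types" - this is FALSE (a lie) because Grace is a knave and Kate is a knave.
- Xander (knave) says "Quinn is a knave" - this is FALSE (a lie) because Quinn is a knight.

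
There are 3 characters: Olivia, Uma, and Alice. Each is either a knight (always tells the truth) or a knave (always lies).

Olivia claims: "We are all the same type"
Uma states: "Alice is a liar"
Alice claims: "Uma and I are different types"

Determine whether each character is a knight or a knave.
Olivia is a knave.
Uma is a knave.
Alice is a knight.

Verification:
- Olivia (knave) says "We are all the same type" - this is FALSE (a lie) because Alice is a knight and Olivia and Uma are knaves.
- Uma (knave) says "Alice is a liar" - this is FALSE (a lie) because Alice is a knight.
- Alice (knight) says "Uma and I are different types" - this is TRUE because Alice is a knight and Uma is a knave.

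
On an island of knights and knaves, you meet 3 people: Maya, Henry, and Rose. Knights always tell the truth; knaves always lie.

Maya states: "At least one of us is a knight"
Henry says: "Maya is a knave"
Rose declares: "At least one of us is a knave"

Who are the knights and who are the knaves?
Maya is a knight.
Henry is a knave.
Rose is a knight.

Verification:
- Maya (knight) says "At least one of us is a knight" - this is TRUE because Maya and Rose are knights.
- Henry (knave) says "Maya is a knave" - this is FALSE (a lie) because Maya is a knight.
- Rose (knight) says "At least one of us is a knave" - this is TRUE because Henry is a knave.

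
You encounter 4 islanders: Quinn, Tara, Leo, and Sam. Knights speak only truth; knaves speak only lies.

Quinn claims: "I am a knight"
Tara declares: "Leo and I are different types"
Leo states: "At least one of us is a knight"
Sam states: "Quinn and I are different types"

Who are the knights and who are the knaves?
Quinn is a knave.
Tara is a knave.
Leo is a knave.
Sam is a knave.

Verification:
- Quinn (knave) says "I am a knight" - this is FALSE (a lie) because Quinn is a knave.
- Tara (knave) says "Leo and I are different types" - this is FALSE (a lie) because Tara is a knave and Leo is a knave.
- Leo (knave) says "At least one of us is a knight" - this is FALSE (a lie) because no one is a knight.
- Sam (knave) says "Quinn and I are different types" - this is FALSE (a lie) because Sam is a knave and Quinn is a knave.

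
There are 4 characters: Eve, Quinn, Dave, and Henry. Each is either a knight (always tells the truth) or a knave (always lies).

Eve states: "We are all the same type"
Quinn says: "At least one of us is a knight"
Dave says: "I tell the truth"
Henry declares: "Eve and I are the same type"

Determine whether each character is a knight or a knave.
Eve is a knight.
Quinn is a knight.
Dave is a knight.
Henry is a knight.

Verification:
- Eve (knight) says "We are all the same type" - this is TRUE because Eve, Quinn, Dave, and Henry are knights.
- Quinn (knight) says "At least one of us is a knight" - this is TRUE because Eve, Quinn, Dave, and Henry are knights.
- Dave (knight) says "I tell the truth" - this is TRUE because Dave is a knight.
- Henry (knight) says "Eve and I are the same type" - this is TRUE because Henry is a knight and Eve is a knight.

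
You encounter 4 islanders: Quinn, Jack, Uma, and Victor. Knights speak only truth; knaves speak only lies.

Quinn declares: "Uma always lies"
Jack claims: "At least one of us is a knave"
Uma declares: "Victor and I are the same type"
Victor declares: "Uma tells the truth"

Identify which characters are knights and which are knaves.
Quinn is a knave.
Jack is a knight.
Uma is a knight.
Victor is a knight.

Verification:
- Quinn (knave) says "Uma always lies" - this is FALSE (a lie) because Uma is a knight.
- Jack (knight) says "At least one of us is a knave" - this is TRUE because Quinn is a knave.
- Uma (knight) says "Victor and I are the same type" - this is TRUE because Uma is a knight and Victor is a knight.
- Victor (knight) says "Uma tells the truth" - this is TRUE because Uma is a knight.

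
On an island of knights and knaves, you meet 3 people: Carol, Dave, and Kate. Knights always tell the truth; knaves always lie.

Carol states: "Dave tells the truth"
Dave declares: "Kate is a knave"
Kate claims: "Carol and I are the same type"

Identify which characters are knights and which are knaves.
Carol is a knight.
Dave is a knight.
Kate is a knave.

Verification:
- Carol (knight) says "Dave tells the truth" - this is TRUE because Dave is a knight.
- Dave (knight) says "Kate is a knave" - this is TRUE because Kate is a knave.
- Kate (knave) says "Carol and I are the same type" - this is FALSE (a lie) because Kate is a knave and Carol is a knight.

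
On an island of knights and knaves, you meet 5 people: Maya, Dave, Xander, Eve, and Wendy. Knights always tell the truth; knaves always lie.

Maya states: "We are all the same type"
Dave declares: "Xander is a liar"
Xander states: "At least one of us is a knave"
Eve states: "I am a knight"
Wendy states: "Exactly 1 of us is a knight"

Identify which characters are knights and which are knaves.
Maya is a knave.
Dave is a knave.
Xander is a knight.
Eve is a knight.
Wendy is a knave.

Verification:
- Maya (knave) says "We are all the same type" - this is FALSE (a lie) because Xander and Eve are knights and Maya, Dave, and Wendy are knaves.
- Dave (knave) says "Xander is a liar" - this is FALSE (a lie) because Xander is a knight.
- Xander (knight) says "At least one of us is a knave" - this is TRUE because Maya, Dave, and Wendy are knaves.
- Eve (knight) says "I am a knight" - this is TRUE because Eve is a knight.
- Wendy (knave) says "Exactly 1 of us is a knight" - this is FALSE (a lie) because there are 2 knights.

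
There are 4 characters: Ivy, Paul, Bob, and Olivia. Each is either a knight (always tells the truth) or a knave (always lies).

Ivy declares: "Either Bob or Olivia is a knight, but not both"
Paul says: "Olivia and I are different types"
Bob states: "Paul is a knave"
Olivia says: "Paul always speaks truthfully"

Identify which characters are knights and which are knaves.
Ivy is a knight.
Paul is a knave.
Bob is a knight.
Olivia is a knave.

Verification:
- Ivy (knight) says "Either Bob or Olivia is a knight, but not both" - this is TRUE because Bob is a knight and Olivia is a knave.
- Paul (knave) says "Olivia and I are different types" - this is FALSE (a lie) because Paul is a knave and Olivia is a knave.
- Bob (knight) says "Paul is a knave" - this is TRUE because Paul is a knave.
- Olivia (knave) says "Paul always speaks truthfully" - this is FALSE (a lie) because Paul is a knave.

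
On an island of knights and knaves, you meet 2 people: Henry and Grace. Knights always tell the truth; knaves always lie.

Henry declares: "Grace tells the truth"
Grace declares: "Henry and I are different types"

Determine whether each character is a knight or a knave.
Henry is a knave.
Grace is a knave.

Verification:
- Henry (knave) says "Grace tells the truth" - this is FALSE (a lie) because Grace is a knave.
- Grace (knave) says "Henry and I are different types" - this is FALSE (a lie) because Grace is a knave and Henry is a knave.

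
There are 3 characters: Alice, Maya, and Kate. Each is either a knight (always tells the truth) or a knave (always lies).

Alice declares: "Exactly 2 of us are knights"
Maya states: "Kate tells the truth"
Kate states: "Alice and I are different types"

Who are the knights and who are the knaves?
Alice is a knave.
Maya is a knave.
Kate is a knave.

Verification:
- Alice (knave) says "Exactly 2 of us are knights" - this is FALSE (a lie) because there are 0 knights.
- Maya (knave) says "Kate tells the truth" - this is FALSE (a lie) because Kate is a knave.
- Kate (knave) says "Alice and I are different types" - this is FALSE (a lie) because Kate is a knave and Alice is a knave.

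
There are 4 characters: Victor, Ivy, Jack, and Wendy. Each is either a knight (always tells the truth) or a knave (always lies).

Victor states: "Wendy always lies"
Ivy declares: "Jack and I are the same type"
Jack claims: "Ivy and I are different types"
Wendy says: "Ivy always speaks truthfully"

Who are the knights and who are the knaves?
Victor is a knight.
Ivy is a knave.
Jack is a knight.
Wendy is a knave.

Verification:
- Victor (knight) says "Wendy always lies" - this is TRUE because Wendy is a knave.
- Ivy (knave) says "Jack and I are the same type" - this is FALSE (a lie) because Ivy is a knave and Jack is a knight.
- Jack (knight) says "Ivy and I are different types" - this is TRUE because Jack is a knight and Ivy is a knave.
- Wendy (knave) says "Ivy always speaks truthfully" - this is FALSE (a lie) because Ivy is a knave.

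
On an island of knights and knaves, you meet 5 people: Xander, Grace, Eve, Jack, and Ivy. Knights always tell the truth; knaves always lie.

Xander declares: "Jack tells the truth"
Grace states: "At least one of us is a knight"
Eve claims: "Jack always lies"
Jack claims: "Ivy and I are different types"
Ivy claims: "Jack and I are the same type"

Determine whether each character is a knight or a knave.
Xander is a knight.
Grace is a knight.
Eve is a knave.
Jack is a knight.
Ivy is a knave.

Verification:
- Xander (knight) says "Jack tells the truth" - this is TRUE because Jack is a knight.
- Grace (knight) says "At least one of us is a knight" - this is TRUE because Xander, Grace, and Jack are knights.
- Eve (knave) says "Jack always lies" - this is FALSE (a lie) because Jack is a knight.
- Jack (knight) says "Ivy and I are different types" - this is TRUE because Jack is a knight and Ivy is a knave.
- Ivy (knave) says "Jack and I are the same type" - this is FALSE (a lie) because Ivy is a knave and Jack is a knight.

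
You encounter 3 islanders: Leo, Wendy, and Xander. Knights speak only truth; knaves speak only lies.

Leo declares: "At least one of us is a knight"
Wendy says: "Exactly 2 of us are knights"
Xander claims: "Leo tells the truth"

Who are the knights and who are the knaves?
Leo is a knave.
Wendy is a knave.
Xander is a knave.

Verification:
- Leo (knave) says "At least one of us is a knight" - this is FALSE (a lie) because no one is a knight.
- Wendy (knave) says "Exactly 2 of us are knights" - this is FALSE (a lie) because there are 0 knights.
- Xander (knave) says "Leo tells the truth" - this is FALSE (a lie) because Leo is a knave.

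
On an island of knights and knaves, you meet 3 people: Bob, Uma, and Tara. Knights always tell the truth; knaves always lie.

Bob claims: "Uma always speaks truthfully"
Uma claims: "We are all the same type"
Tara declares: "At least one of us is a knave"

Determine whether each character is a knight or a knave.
Bob is a knave.
Uma is a knave.
Tara is a knight.

Verification:
- Bob (knave) says "Uma always speaks truthfully" - this is FALSE (a lie) because Uma is a knave.
- Uma (knave) says "We are all the same type" - this is FALSE (a lie) because Tara is a knight and Bob and Uma are knaves.
- Tara (knight) says "At least one of us is a knave" - this is TRUE because Bob and Uma are knaves.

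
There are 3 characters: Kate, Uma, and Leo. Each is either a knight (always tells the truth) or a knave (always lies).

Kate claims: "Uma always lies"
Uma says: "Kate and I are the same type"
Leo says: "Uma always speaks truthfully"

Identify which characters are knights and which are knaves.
Kate is a knight.
Uma is a knave.
Leo is a knave.

Verification:
- Kate (knight) says "Uma always lies" - this is TRUE because Uma is a knave.
- Uma (knave) says "Kate and I are the same type" - this is FALSE (a lie) because Uma is a knave and Kate is a knight.
- Leo (knave) says "Uma always speaks truthfully" - this is FALSE (a lie) because Uma is a knave.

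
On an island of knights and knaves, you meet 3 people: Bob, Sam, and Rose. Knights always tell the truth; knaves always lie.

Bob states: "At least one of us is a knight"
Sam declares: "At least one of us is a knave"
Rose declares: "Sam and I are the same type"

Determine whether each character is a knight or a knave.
Bob is a knight.
Sam is a knight.
Rose is a knave.

Verification:
- Bob (knight) says "At least one of us is a knight" - this is TRUE because Bob and Sam are knights.
- Sam (knight) says "At least one of us is a knave" - this is TRUE because Rose is a knave.
- Rose (knave) says "Sam and I are the same type" - this is FALSE (a lie) because Rose is a knave and Sam is a knight.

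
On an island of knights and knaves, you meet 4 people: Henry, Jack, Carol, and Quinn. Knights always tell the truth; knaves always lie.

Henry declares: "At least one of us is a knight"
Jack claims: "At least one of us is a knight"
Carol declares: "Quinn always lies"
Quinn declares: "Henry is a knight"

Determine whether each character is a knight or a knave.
Henry is a knight.
Jack is a knight.
Carol is a knave.
Quinn is a knight.

Verification:
- Henry (knight) says "At least one of us is a knight" - this is TRUE because Henry, Jack, and Quinn are knights.
- Jack (knight) says "At least one of us is a knight" - this is TRUE because Henry, Jack, and Quinn are knights.
- Carol (knave) says "Quinn always lies" - this is FALSE (a lie) because Quinn is a knight.
- Quinn (knight) says "Henry is a knight" - this is TRUE because Henry is a knight.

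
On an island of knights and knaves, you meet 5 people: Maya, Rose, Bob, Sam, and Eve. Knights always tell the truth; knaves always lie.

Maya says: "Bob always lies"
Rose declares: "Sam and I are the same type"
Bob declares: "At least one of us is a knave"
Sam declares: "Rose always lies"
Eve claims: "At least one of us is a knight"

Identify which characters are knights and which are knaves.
Maya is a knave.
Rose is a knave.
Bob is a knight.
Sam is a knight.
Eve is a knight.

Verification:
- Maya (knave) says "Bob always lies" - this is FALSE (a lie) because Bob is a knight.
- Rose (knave) says "Sam and I are the same type" - this is FALSE (a lie) because Rose is a knave and Sam is a knight.
- Bob (knight) says "At least one of us is a knave" - this is TRUE because Maya and Rose are knaves.
- Sam (knight) says "Rose always lies" - this is TRUE because Rose is a knave.
- Eve (knight) says "At least one of us is a knight" - this is TRUE because Bob, Sam, and Eve are knights.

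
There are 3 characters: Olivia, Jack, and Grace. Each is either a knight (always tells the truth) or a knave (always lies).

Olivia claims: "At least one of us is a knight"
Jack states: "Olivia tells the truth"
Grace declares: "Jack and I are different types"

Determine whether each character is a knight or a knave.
Olivia is a knave.
Jack is a knave.
Grace is a knave.

Verification:
- Olivia (knave) says "At least one of us is a knight" - this is FALSE (a lie) because no one is a knight.
- Jack (knave) says "Olivia tells the truth" - this is FALSE (a lie) because Olivia is a knave.
- Grace (knave) says "Jack and I are different types" - this is FALSE (a lie) because Grace is a knave and Jack is a knave.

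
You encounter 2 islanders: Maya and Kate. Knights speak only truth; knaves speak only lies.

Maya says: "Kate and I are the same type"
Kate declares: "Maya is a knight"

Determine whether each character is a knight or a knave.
Maya is a knight.
Kate is a knight.

Verification:
- Maya (knight) says "Kate and I are the same type" - this is TRUE because Maya is a knight and Kate is a knight.
- Kate (knight) says "Maya is a knight" - this is TRUE because Maya is a knight.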